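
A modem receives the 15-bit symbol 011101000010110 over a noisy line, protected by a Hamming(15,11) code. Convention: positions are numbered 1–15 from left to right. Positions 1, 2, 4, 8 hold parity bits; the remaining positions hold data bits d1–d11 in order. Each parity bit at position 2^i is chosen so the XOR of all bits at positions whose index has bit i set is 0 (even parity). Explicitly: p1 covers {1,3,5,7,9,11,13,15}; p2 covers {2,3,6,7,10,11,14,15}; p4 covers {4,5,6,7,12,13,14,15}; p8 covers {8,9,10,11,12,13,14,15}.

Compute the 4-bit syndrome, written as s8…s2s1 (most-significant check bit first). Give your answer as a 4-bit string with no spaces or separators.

1011

s1 (pos 1,3,5,7,9,11,13,15): 0⊕1⊕0⊕0⊕0⊕1⊕1⊕0 = 1
s2 (pos 2,3,6,7,10,11,14,15): 1⊕1⊕1⊕0⊕0⊕1⊕1⊕0 = 1
s4 (pos 4,5,6,7,12,13,14,15): 1⊕0⊕1⊕0⊕0⊕1⊕1⊕0 = 0
s8 (pos 8,9,10,11,12,13,14,15): 0⊕0⊕0⊕1⊕0⊕1⊕1⊕0 = 1
Syndrome s8…s1 = 1011 → error at position 11.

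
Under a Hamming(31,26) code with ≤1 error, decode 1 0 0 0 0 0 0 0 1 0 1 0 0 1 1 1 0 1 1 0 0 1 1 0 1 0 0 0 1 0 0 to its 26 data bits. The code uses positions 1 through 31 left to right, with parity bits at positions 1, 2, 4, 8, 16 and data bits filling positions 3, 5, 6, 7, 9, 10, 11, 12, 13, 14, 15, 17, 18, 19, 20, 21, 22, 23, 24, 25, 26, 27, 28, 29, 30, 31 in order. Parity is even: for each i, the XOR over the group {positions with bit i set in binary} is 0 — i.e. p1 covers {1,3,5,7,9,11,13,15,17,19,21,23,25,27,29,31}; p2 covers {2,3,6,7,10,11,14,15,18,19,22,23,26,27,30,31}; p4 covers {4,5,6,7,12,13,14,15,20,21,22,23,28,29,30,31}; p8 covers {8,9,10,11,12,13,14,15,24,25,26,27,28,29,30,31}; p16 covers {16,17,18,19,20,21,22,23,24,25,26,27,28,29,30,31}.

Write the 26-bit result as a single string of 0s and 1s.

00001010011011000101000100

s1 (pos 1,3,5,7,9,11,13,15,17,19,21,23,25,27,29,31): 1⊕0⊕0⊕0⊕1⊕1⊕0⊕1⊕0⊕1⊕0⊕1⊕1⊕0⊕1⊕0 = 0
s2 (pos 2,3,6,7,10,11,14,15,18,19,22,23,26,27,30,31): 0⊕0⊕0⊕0⊕0⊕1⊕1⊕1⊕1⊕1⊕1⊕1⊕0⊕0⊕0⊕0 = 1
s4 (pos 4,5,6,7,12,13,14,15,20,21,22,23,28,29,30,31): 0⊕0⊕0⊕0⊕0⊕0⊕1⊕1⊕0⊕0⊕1⊕1⊕0⊕1⊕0⊕0 = 1
s8 (pos 8,9,10,11,12,13,14,15,24,25,26,27,28,29,30,31): 0⊕1⊕0⊕1⊕0⊕0⊕1⊕1⊕0⊕1⊕0⊕0⊕0⊕1⊕0⊕0 = 0
s16 (pos 16,17,18,19,20,21,22,23,24,25,26,27,28,29,30,31): 1⊕0⊕1⊕1⊕0⊕0⊕1⊕1⊕0⊕1⊕0⊕0⊕0⊕1⊕0⊕0 = 1
Syndrome s16…s1 = 10110 → error at position 22.
Flip position 22: 1000000010100111011001101000100 → 1000000010100111011000101000100
Read data bits from positions 3,5,6,7,9,10,11,12,13,14,15,17,18,19,20,21,22,23,24,25,26,27,28,29,30,31: 00001010011011000101000100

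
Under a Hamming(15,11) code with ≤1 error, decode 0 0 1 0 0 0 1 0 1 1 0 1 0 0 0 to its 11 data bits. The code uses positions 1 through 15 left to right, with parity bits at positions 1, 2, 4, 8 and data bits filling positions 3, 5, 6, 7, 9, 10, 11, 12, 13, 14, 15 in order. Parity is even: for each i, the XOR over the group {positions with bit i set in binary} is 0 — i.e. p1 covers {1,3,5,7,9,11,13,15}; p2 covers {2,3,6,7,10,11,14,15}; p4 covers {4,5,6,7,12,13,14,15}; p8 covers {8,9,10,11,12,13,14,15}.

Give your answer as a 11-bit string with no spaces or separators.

10011111000

s1 (pos 1,3,5,7,9,11,13,15): 0⊕1⊕0⊕1⊕1⊕0⊕0⊕0 = 1
s2 (pos 2,3,6,7,10,11,14,15): 0⊕1⊕0⊕1⊕1⊕0⊕0⊕0 = 1
s4 (pos 4,5,6,7,12,13,14,15): 0⊕0⊕0⊕1⊕1⊕0⊕0⊕0 = 0
s8 (pos 8,9,10,11,12,13,14,15): 0⊕1⊕1⊕0⊕1⊕0⊕0⊕0 = 1
Syndrome s8…s1 = 1011 → error at position 11.
Flip position 11: 001000101101000 → 001000101111000
Read data bits from positions 3,5,6,7,9,10,11,12,13,14,15: 10011111000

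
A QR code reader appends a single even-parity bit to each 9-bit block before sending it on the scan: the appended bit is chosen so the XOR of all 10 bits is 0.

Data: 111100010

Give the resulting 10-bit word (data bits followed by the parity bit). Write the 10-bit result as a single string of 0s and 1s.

1111000101

XOR of the 9 data bits: 1⊕1⊕1⊕1⊕0⊕0⊕0⊕1⊕0 = 1
Parity bit = 1 (so all 10 bits XOR to 0).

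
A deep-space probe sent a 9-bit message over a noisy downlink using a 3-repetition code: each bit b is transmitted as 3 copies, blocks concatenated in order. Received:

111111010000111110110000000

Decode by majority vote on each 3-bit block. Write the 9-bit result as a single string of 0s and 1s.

Block 1 (111): 3 ones → 1
Block 2 (111): 3 ones → 1
Block 3 (010): 1 one → 0
Block 4 (000): 0 ones → 0
Block 5 (111): 3 ones → 1
Block 6 (110): 2 ones → 1
Block 7 (110): 2 ones → 1
Block 8 (000): 0 ones → 0
Block 9 (000): 0 ones → 0

110011100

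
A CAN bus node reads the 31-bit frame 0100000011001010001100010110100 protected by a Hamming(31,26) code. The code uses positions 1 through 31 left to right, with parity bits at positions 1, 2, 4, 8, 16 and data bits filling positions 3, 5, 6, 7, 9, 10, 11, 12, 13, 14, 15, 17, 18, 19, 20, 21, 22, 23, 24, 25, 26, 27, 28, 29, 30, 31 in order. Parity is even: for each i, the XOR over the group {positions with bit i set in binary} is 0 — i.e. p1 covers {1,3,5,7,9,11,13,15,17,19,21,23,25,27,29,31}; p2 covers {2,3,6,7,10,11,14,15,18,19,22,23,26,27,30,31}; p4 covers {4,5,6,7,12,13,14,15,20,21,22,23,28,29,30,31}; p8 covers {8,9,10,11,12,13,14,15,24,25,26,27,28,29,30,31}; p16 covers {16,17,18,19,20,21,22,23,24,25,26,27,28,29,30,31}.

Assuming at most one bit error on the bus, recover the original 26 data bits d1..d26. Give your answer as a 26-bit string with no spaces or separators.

00001100101001100010110100

s1 (pos 1,3,5,7,9,11,13,15,17,19,21,23,25,27,29,31): 0⊕0⊕0⊕0⊕1⊕0⊕1⊕1⊕0⊕1⊕0⊕0⊕0⊕1⊕1⊕0 = 0
s2 (pos 2,3,6,7,10,11,14,15,18,19,22,23,26,27,30,31): 1⊕0⊕0⊕0⊕1⊕0⊕0⊕1⊕0⊕1⊕0⊕0⊕1⊕1⊕0⊕0 = 0
s4 (pos 4,5,6,7,12,13,14,15,20,21,22,23,28,29,30,31): 0⊕0⊕0⊕0⊕0⊕1⊕0⊕1⊕1⊕0⊕0⊕0⊕0⊕1⊕0⊕0 = 0
s8 (pos 8,9,10,11,12,13,14,15,24,25,26,27,28,29,30,31): 0⊕1⊕1⊕0⊕0⊕1⊕0⊕1⊕1⊕0⊕1⊕1⊕0⊕1⊕0⊕0 = 0
s16 (pos 16,17,18,19,20,21,22,23,24,25,26,27,28,29,30,31): 0⊕0⊕0⊕1⊕1⊕0⊕0⊕0⊕1⊕0⊕1⊕1⊕0⊕1⊕0⊕0 = 0
Syndrome s16…s1 = 00000 → no error.
Read data bits from positions 3,5,6,7,9,10,11,12,13,14,15,17,18,19,20,21,22,23,24,25,26,27,28,29,30,31: 00001100101001100010110100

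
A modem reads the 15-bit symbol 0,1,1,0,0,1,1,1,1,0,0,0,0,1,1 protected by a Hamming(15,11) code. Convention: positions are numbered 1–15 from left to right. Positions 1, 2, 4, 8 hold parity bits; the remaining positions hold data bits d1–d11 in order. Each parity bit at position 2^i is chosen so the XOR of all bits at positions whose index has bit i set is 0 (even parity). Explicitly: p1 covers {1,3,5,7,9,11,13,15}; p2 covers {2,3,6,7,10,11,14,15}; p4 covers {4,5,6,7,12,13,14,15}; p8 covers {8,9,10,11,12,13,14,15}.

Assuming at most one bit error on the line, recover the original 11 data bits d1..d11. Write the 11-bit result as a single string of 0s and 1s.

10111000011

s1 (pos 1,3,5,7,9,11,13,15): 0⊕1⊕0⊕1⊕1⊕0⊕0⊕1 = 0
s2 (pos 2,3,6,7,10,11,14,15): 1⊕1⊕1⊕1⊕0⊕0⊕1⊕1 = 0
s4 (pos 4,5,6,7,12,13,14,15): 0⊕0⊕1⊕1⊕0⊕0⊕1⊕1 = 0
s8 (pos 8,9,10,11,12,13,14,15): 1⊕1⊕0⊕0⊕0⊕0⊕1⊕1 = 0
Syndrome s8…s1 = 0000 → no error.
Read data bits from positions 3,5,6,7,9,10,11,12,13,14,15: 10111000011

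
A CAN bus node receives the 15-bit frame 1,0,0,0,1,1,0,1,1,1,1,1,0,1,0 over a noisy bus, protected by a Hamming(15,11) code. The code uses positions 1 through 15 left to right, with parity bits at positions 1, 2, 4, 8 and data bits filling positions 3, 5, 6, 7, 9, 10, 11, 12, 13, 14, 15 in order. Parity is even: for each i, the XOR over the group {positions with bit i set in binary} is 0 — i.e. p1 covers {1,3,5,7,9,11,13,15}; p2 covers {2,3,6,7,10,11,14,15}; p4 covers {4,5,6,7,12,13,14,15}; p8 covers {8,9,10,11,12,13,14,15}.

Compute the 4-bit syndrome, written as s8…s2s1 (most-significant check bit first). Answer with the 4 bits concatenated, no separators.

s1 (pos 1,3,5,7,9,11,13,15): 1⊕0⊕1⊕0⊕1⊕1⊕0⊕0 = 0
s2 (pos 2,3,6,7,10,11,14,15): 0⊕0⊕1⊕0⊕1⊕1⊕1⊕0 = 0
s4 (pos 4,5,6,7,12,13,14,15): 0⊕1⊕1⊕0⊕1⊕0⊕1⊕0 = 0
s8 (pos 8,9,10,11,12,13,14,15): 1⊕1⊕1⊕1⊕1⊕0⊕1⊕0 = 0
Syndrome s8…s1 = 0000 → no error.

0000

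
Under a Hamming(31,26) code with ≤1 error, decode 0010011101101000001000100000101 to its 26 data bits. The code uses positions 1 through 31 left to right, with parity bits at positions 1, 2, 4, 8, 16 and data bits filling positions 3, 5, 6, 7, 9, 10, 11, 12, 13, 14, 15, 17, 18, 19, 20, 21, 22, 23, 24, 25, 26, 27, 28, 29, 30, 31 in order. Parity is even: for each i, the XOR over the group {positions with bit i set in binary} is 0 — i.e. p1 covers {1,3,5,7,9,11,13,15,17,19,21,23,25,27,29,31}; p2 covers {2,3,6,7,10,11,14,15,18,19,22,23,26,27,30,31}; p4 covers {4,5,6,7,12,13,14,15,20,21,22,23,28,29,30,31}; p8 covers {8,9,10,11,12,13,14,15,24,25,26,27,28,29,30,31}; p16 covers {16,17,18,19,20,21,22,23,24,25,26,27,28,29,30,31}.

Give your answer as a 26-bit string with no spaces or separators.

s1 (pos 1,3,5,7,9,11,13,15,17,19,21,23,25,27,29,31): 0⊕1⊕0⊕1⊕0⊕1⊕1⊕0⊕0⊕1⊕0⊕1⊕0⊕0⊕1⊕1 = 0
s2 (pos 2,3,6,7,10,11,14,15,18,19,22,23,26,27,30,31): 0⊕1⊕1⊕1⊕1⊕1⊕0⊕0⊕0⊕1⊕0⊕1⊕0⊕0⊕0⊕1 = 0
s4 (pos 4,5,6,7,12,13,14,15,20,21,22,23,28,29,30,31): 0⊕0⊕1⊕1⊕0⊕1⊕0⊕0⊕0⊕0⊕0⊕1⊕0⊕1⊕0⊕1 = 0
s8 (pos 8,9,10,11,12,13,14,15,24,25,26,27,28,29,30,31): 1⊕0⊕1⊕1⊕0⊕1⊕0⊕0⊕0⊕0⊕0⊕0⊕0⊕1⊕0⊕1 = 0
s16 (pos 16,17,18,19,20,21,22,23,24,25,26,27,28,29,30,31): 0⊕0⊕0⊕1⊕0⊕0⊕0⊕1⊕0⊕0⊕0⊕0⊕0⊕1⊕0⊕1 = 0
Syndrome s16…s1 = 00000 → no error.
Read data bits from positions 3,5,6,7,9,10,11,12,13,14,15,17,18,19,20,21,22,23,24,25,26,27,28,29,30,31: 10110110100001000100000101

10110110100001000100000101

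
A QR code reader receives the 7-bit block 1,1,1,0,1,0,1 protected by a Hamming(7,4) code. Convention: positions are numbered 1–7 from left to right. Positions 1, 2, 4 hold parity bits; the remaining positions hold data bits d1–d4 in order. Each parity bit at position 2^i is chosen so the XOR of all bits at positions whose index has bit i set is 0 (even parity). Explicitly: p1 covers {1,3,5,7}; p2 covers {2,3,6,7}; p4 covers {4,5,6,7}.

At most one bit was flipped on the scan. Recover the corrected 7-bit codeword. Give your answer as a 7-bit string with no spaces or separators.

1010101

s1 (pos 1,3,5,7): 1⊕1⊕1⊕1 = 0
s2 (pos 2,3,6,7): 1⊕1⊕0⊕1 = 1
s4 (pos 4,5,6,7): 0⊕1⊕0⊕1 = 0
Syndrome s4…s1 = 010 → error at position 2.
Flip position 2: 1110101 → 1010101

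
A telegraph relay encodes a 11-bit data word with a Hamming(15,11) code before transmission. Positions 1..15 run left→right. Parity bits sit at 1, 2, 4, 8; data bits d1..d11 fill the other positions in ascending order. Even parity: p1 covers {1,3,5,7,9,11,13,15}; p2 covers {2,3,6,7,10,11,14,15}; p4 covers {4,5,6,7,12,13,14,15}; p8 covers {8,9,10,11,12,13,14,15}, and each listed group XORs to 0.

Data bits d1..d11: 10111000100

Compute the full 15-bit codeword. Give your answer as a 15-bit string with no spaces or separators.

011101101000100

Place data at non-parity positions: p1 p2 1 p4 0 1 1 p8 1 0 0 0 1 0 0
p1 (pos 1,3,5,7,9,11,13,15): XOR of data positions = 1⊕0⊕1⊕1⊕0⊕1⊕0 = 0
p2 (pos 2,3,6,7,10,11,14,15): XOR of data positions = 1⊕1⊕1⊕0⊕0⊕0⊕0 = 1
p4 (pos 4,5,6,7,12,13,14,15): XOR of data positions = 0⊕1⊕1⊕0⊕1⊕0⊕0 = 1
p8 (pos 8,9,10,11,12,13,14,15): XOR of data positions = 1⊕0⊕0⊕0⊕1⊕0⊕0 = 0
Codeword: 011101101000100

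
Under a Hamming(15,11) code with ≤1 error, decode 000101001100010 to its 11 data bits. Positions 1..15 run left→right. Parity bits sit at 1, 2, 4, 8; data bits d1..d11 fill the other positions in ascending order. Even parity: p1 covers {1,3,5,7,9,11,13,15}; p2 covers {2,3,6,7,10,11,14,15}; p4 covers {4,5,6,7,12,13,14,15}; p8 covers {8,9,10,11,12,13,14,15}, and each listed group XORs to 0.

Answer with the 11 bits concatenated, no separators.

00101100011

s1 (pos 1,3,5,7,9,11,13,15): 0⊕0⊕0⊕0⊕1⊕0⊕0⊕0 = 1
s2 (pos 2,3,6,7,10,11,14,15): 0⊕0⊕1⊕0⊕1⊕0⊕1⊕0 = 1
s4 (pos 4,5,6,7,12,13,14,15): 1⊕0⊕1⊕0⊕0⊕0⊕1⊕0 = 1
s8 (pos 8,9,10,11,12,13,14,15): 0⊕1⊕1⊕0⊕0⊕0⊕1⊕0 = 1
Syndrome s8…s1 = 1111 → error at position 15.
Flip position 15: 000101001100010 → 000101001100011
Read data bits from positions 3,5,6,7,9,10,11,12,13,14,15: 00101100011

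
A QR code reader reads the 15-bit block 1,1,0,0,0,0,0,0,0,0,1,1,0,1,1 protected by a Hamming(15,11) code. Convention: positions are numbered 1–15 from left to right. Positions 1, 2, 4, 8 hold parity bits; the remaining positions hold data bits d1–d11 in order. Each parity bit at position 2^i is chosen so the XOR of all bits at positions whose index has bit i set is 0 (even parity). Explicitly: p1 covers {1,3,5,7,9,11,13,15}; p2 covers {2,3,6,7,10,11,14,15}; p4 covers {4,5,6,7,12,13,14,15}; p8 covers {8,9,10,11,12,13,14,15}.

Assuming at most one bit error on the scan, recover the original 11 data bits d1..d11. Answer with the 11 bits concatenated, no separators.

s1 (pos 1,3,5,7,9,11,13,15): 1⊕0⊕0⊕0⊕0⊕1⊕0⊕1 = 1
s2 (pos 2,3,6,7,10,11,14,15): 1⊕0⊕0⊕0⊕0⊕1⊕1⊕1 = 0
s4 (pos 4,5,6,7,12,13,14,15): 0⊕0⊕0⊕0⊕1⊕0⊕1⊕1 = 1
s8 (pos 8,9,10,11,12,13,14,15): 0⊕0⊕0⊕1⊕1⊕0⊕1⊕1 = 0
Syndrome s8…s1 = 0101 → error at position 5.
Flip position 5: 110000000011011 → 110010000011011
Read data bits from positions 3,5,6,7,9,10,11,12,13,14,15: 01000011011

01000011011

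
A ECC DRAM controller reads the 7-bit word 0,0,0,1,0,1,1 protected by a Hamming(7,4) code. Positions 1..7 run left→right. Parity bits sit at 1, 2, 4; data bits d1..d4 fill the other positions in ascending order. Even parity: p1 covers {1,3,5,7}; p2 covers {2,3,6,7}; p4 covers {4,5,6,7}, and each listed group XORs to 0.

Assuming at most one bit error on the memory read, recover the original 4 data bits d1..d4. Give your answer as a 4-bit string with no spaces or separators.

s1 (pos 1,3,5,7): 0⊕0⊕0⊕1 = 1
s2 (pos 2,3,6,7): 0⊕0⊕1⊕1 = 0
s4 (pos 4,5,6,7): 1⊕0⊕1⊕1 = 1
Syndrome s4…s1 = 101 → error at position 5.
Flip position 5: 0001011 → 0001111
Read data bits from positions 3,5,6,7: 0111

0111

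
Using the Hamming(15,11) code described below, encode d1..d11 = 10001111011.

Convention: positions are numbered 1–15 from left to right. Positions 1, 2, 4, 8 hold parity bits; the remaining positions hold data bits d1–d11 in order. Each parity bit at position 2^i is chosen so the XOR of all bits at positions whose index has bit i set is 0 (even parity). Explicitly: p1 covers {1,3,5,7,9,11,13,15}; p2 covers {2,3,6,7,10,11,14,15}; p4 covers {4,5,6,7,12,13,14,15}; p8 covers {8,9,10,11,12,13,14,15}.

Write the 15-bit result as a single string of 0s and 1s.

011100001111011

Place data at non-parity positions: p1 p2 1 p4 0 0 0 p8 1 1 1 1 0 1 1
p1 (pos 1,3,5,7,9,11,13,15): XOR of data positions = 1⊕0⊕0⊕1⊕1⊕0⊕1 = 0
p2 (pos 2,3,6,7,10,11,14,15): XOR of data positions = 1⊕0⊕0⊕1⊕1⊕1⊕1 = 1
p4 (pos 4,5,6,7,12,13,14,15): XOR of data positions = 0⊕0⊕0⊕1⊕0⊕1⊕1 = 1
p8 (pos 8,9,10,11,12,13,14,15): XOR of data positions = 1⊕1⊕1⊕1⊕0⊕1⊕1 = 0
Codeword: 011100001111011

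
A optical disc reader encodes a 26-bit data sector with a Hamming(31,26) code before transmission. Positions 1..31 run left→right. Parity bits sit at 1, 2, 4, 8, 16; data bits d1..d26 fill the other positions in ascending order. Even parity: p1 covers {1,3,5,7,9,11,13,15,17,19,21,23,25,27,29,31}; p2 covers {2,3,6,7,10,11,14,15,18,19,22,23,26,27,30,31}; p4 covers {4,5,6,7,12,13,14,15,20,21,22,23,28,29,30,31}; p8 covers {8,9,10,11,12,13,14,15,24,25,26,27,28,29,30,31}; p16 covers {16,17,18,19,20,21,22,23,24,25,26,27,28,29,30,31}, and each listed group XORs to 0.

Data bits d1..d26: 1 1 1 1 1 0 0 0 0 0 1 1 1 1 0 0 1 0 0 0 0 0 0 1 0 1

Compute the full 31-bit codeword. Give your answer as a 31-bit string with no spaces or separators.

Place data at non-parity positions: p1 p2 1 p4 1 1 1 p8 1 0 0 0 0 0 1 p16 1 1 1 0 0 1 0 0 0 0 0 0 1 0 1
p1 (pos 1,3,5,7,9,11,13,15,17,19,21,23,25,27,29,31): XOR of data positions = 1⊕1⊕1⊕1⊕0⊕0⊕1⊕1⊕1⊕0⊕0⊕0⊕0⊕1⊕1 = 1
p2 (pos 2,3,6,7,10,11,14,15,18,19,22,23,26,27,30,31): XOR of data positions = 1⊕1⊕1⊕0⊕0⊕0⊕1⊕1⊕1⊕1⊕0⊕0⊕0⊕0⊕1 = 0
p4 (pos 4,5,6,7,12,13,14,15,20,21,22,23,28,29,30,31): XOR of data positions = 1⊕1⊕1⊕0⊕0⊕0⊕1⊕0⊕0⊕1⊕0⊕0⊕1⊕0⊕1 = 1
p8 (pos 8,9,10,11,12,13,14,15,24,25,26,27,28,29,30,31): XOR of data positions = 1⊕0⊕0⊕0⊕0⊕0⊕1⊕0⊕0⊕0⊕0⊕0⊕1⊕0⊕1 = 0
p16 (pos 16,17,18,19,20,21,22,23,24,25,26,27,28,29,30,31): XOR of data positions = 1⊕1⊕1⊕0⊕0⊕1⊕0⊕0⊕0⊕0⊕0⊕0⊕1⊕0⊕1 = 0
Codeword: 1011111010000010111001000000101

1011111010000010111001000000101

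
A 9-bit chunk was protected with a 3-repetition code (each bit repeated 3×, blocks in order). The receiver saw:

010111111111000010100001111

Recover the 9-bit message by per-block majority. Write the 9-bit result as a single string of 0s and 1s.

Block 1 (010): 1 one → 0
Block 2 (111): 3 ones → 1
Block 3 (111): 3 ones → 1
Block 4 (111): 3 ones → 1
Block 5 (000): 0 ones → 0
Block 6 (010): 1 one → 0
Block 7 (100): 1 one → 0
Block 8 (001): 1 one → 0
Block 9 (111): 3 ones → 1

011100001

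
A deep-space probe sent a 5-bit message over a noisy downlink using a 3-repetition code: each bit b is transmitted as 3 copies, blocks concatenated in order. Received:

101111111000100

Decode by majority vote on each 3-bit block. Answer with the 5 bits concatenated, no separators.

11100

Block 1 (101): 2 ones → 1
Block 2 (111): 3 ones → 1
Block 3 (111): 3 ones → 1
Block 4 (000): 0 ones → 0
Block 5 (100): 1 one → 0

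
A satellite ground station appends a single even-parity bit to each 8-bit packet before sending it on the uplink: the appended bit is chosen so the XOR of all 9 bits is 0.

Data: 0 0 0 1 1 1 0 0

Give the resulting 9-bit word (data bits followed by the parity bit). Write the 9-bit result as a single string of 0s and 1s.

000111001

XOR of the 8 data bits: 0⊕0⊕0⊕1⊕1⊕1⊕0⊕0 = 1
Parity bit = 1 (so all 9 bits XOR to 0).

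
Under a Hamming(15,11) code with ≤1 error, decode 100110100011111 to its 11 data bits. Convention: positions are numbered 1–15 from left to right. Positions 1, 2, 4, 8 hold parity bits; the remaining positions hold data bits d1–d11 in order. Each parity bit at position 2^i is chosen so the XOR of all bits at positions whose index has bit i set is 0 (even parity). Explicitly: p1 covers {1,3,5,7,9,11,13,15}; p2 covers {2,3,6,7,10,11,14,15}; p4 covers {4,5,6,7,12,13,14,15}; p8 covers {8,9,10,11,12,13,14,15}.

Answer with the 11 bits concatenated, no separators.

01010010111

s1 (pos 1,3,5,7,9,11,13,15): 1⊕0⊕1⊕1⊕0⊕1⊕1⊕1 = 0
s2 (pos 2,3,6,7,10,11,14,15): 0⊕0⊕0⊕1⊕0⊕1⊕1⊕1 = 0
s4 (pos 4,5,6,7,12,13,14,15): 1⊕1⊕0⊕1⊕1⊕1⊕1⊕1 = 1
s8 (pos 8,9,10,11,12,13,14,15): 0⊕0⊕0⊕1⊕1⊕1⊕1⊕1 = 1
Syndrome s8…s1 = 1100 → error at position 12.
Flip position 12: 100110100011111 → 100110100010111
Read data bits from positions 3,5,6,7,9,10,11,12,13,14,15: 01010010111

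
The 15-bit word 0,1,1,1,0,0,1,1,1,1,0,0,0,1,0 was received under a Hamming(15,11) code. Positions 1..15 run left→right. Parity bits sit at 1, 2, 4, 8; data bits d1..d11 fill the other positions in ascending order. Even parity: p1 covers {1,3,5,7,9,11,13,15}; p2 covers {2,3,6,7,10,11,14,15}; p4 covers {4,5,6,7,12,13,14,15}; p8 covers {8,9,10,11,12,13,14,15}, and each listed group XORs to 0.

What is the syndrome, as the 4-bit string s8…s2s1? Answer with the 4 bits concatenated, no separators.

0111

s1 (pos 1,3,5,7,9,11,13,15): 0⊕1⊕0⊕1⊕1⊕0⊕0⊕0 = 1
s2 (pos 2,3,6,7,10,11,14,15): 1⊕1⊕0⊕1⊕1⊕0⊕1⊕0 = 1
s4 (pos 4,5,6,7,12,13,14,15): 1⊕0⊕0⊕1⊕0⊕0⊕1⊕0 = 1
s8 (pos 8,9,10,11,12,13,14,15): 1⊕1⊕1⊕0⊕0⊕0⊕1⊕0 = 0
Syndrome s8…s1 = 0111 → error at position 7.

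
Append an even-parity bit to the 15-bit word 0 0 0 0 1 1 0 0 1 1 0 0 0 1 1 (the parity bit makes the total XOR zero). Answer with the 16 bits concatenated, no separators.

XOR of the 15 data bits: 0⊕0⊕0⊕0⊕1⊕1⊕0⊕0⊕1⊕1⊕0⊕0⊕0⊕1⊕1 = 0
Parity bit = 0 (so all 16 bits XOR to 0).

0000110011000110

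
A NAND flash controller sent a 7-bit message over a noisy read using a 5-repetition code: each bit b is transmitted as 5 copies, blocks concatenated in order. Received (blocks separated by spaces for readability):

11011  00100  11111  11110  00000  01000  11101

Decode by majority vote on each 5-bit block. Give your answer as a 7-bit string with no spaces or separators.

Block 1 (11011): 4 ones → 1
Block 2 (00100): 1 one → 0
Block 3 (11111): 5 ones → 1
Block 4 (11110): 4 ones → 1
Block 5 (00000): 0 ones → 0
Block 6 (01000): 1 one → 0
Block 7 (11101): 4 ones → 1

1011001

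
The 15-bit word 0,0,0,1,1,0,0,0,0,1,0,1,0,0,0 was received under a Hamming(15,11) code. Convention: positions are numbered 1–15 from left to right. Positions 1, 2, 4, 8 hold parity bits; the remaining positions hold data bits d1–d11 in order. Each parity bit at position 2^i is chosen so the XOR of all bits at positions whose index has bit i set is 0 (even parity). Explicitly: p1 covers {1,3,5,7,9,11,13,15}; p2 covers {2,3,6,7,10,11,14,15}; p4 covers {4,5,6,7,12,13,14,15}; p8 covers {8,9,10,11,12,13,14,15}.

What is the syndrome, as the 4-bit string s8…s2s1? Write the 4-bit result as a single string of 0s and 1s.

s1 (pos 1,3,5,7,9,11,13,15): 0⊕0⊕1⊕0⊕0⊕0⊕0⊕0 = 1
s2 (pos 2,3,6,7,10,11,14,15): 0⊕0⊕0⊕0⊕1⊕0⊕0⊕0 = 1
s4 (pos 4,5,6,7,12,13,14,15): 1⊕1⊕0⊕0⊕1⊕0⊕0⊕0 = 1
s8 (pos 8,9,10,11,12,13,14,15): 0⊕0⊕1⊕0⊕1⊕0⊕0⊕0 = 0
Syndrome s8…s1 = 0111 → error at position 7.

0111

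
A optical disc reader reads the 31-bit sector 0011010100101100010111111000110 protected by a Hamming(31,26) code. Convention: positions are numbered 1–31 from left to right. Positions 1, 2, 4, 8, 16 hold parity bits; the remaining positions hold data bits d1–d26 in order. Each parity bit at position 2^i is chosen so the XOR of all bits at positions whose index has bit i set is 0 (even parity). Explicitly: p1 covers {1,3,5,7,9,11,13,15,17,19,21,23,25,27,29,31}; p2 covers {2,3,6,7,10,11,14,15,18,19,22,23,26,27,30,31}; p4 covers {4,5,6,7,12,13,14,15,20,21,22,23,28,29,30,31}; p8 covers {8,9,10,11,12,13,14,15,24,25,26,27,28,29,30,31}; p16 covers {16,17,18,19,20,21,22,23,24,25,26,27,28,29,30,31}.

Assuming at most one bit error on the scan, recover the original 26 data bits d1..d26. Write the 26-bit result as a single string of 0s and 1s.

10100010110110111111000110

s1 (pos 1,3,5,7,9,11,13,15,17,19,21,23,25,27,29,31): 0⊕1⊕0⊕0⊕0⊕1⊕1⊕0⊕0⊕0⊕1⊕1⊕1⊕0⊕1⊕0 = 1
s2 (pos 2,3,6,7,10,11,14,15,18,19,22,23,26,27,30,31): 0⊕1⊕1⊕0⊕0⊕1⊕1⊕0⊕1⊕0⊕1⊕1⊕0⊕0⊕1⊕0 = 0
s4 (pos 4,5,6,7,12,13,14,15,20,21,22,23,28,29,30,31): 1⊕0⊕1⊕0⊕0⊕1⊕1⊕0⊕1⊕1⊕1⊕1⊕0⊕1⊕1⊕0 = 0
s8 (pos 8,9,10,11,12,13,14,15,24,25,26,27,28,29,30,31): 1⊕0⊕0⊕1⊕0⊕1⊕1⊕0⊕1⊕1⊕0⊕0⊕0⊕1⊕1⊕0 = 0
s16 (pos 16,17,18,19,20,21,22,23,24,25,26,27,28,29,30,31): 0⊕0⊕1⊕0⊕1⊕1⊕1⊕1⊕1⊕1⊕0⊕0⊕0⊕1⊕1⊕0 = 1
Syndrome s16…s1 = 10001 → error at position 17.
Flip position 17: 0011010100101100010111111000110 → 0011010100101100110111111000110
Read data bits from positions 3,5,6,7,9,10,11,12,13,14,15,17,18,19,20,21,22,23,24,25,26,27,28,29,30,31: 10100010110110111111000110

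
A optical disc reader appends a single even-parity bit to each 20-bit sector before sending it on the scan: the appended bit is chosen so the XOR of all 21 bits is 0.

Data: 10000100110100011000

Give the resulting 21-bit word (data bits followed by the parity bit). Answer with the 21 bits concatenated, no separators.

XOR of the 20 data bits: 1⊕0⊕0⊕0⊕0⊕1⊕0⊕0⊕1⊕1⊕0⊕1⊕0⊕0⊕0⊕1⊕1⊕0⊕0⊕0 = 1
Parity bit = 1 (so all 21 bits XOR to 0).

100001001101000110001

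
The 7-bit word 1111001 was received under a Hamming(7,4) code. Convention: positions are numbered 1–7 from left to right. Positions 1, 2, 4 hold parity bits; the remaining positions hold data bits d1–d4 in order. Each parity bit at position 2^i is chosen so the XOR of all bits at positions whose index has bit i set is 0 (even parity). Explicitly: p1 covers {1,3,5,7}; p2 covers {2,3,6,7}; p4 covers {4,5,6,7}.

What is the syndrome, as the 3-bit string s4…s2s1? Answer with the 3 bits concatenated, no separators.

011

s1 (pos 1,3,5,7): 1⊕1⊕0⊕1 = 1
s2 (pos 2,3,6,7): 1⊕1⊕0⊕1 = 1
s4 (pos 4,5,6,7): 1⊕0⊕0⊕1 = 0
Syndrome s4…s1 = 011 → error at position 3.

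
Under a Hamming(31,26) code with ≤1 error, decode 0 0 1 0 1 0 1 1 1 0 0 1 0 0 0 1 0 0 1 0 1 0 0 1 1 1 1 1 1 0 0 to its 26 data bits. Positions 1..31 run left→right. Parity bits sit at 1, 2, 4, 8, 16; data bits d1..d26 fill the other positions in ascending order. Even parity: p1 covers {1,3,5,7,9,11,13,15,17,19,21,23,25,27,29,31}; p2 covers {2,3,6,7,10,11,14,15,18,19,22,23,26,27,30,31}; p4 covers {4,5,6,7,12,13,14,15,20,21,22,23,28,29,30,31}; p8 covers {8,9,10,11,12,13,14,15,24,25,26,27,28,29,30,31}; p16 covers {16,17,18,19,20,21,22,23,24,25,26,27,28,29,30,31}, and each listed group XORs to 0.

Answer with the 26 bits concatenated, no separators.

11011001000001010011101100

s1 (pos 1,3,5,7,9,11,13,15,17,19,21,23,25,27,29,31): 0⊕1⊕1⊕1⊕1⊕0⊕0⊕0⊕0⊕1⊕1⊕0⊕1⊕1⊕1⊕0 = 1
s2 (pos 2,3,6,7,10,11,14,15,18,19,22,23,26,27,30,31): 0⊕1⊕0⊕1⊕0⊕0⊕0⊕0⊕0⊕1⊕0⊕0⊕1⊕1⊕0⊕0 = 1
s4 (pos 4,5,6,7,12,13,14,15,20,21,22,23,28,29,30,31): 0⊕1⊕0⊕1⊕1⊕0⊕0⊕0⊕0⊕1⊕0⊕0⊕1⊕1⊕0⊕0 = 0
s8 (pos 8,9,10,11,12,13,14,15,24,25,26,27,28,29,30,31): 1⊕1⊕0⊕0⊕1⊕0⊕0⊕0⊕1⊕1⊕1⊕1⊕1⊕1⊕0⊕0 = 1
s16 (pos 16,17,18,19,20,21,22,23,24,25,26,27,28,29,30,31): 1⊕0⊕0⊕1⊕0⊕1⊕0⊕0⊕1⊕1⊕1⊕1⊕1⊕1⊕0⊕0 = 1
Syndrome s16…s1 = 11011 → error at position 27.
Flip position 27: 0010101110010001001010011111100 → 0010101110010001001010011101100
Read data bits from positions 3,5,6,7,9,10,11,12,13,14,15,17,18,19,20,21,22,23,24,25,26,27,28,29,30,31: 11011001000001010011101100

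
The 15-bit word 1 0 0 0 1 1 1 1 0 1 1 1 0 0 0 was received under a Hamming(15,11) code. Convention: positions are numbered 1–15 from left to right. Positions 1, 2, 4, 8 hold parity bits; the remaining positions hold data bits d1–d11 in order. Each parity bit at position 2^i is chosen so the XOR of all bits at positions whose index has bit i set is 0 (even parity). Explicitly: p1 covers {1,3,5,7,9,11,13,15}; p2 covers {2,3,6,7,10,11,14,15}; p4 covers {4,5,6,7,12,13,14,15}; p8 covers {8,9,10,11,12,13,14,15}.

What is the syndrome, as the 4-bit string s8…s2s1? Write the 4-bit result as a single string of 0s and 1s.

0000

s1 (pos 1,3,5,7,9,11,13,15): 1⊕0⊕1⊕1⊕0⊕1⊕0⊕0 = 0
s2 (pos 2,3,6,7,10,11,14,15): 0⊕0⊕1⊕1⊕1⊕1⊕0⊕0 = 0
s4 (pos 4,5,6,7,12,13,14,15): 0⊕1⊕1⊕1⊕1⊕0⊕0⊕0 = 0
s8 (pos 8,9,10,11,12,13,14,15): 1⊕0⊕1⊕1⊕1⊕0⊕0⊕0 = 0
Syndrome s8…s1 = 0000 → no error.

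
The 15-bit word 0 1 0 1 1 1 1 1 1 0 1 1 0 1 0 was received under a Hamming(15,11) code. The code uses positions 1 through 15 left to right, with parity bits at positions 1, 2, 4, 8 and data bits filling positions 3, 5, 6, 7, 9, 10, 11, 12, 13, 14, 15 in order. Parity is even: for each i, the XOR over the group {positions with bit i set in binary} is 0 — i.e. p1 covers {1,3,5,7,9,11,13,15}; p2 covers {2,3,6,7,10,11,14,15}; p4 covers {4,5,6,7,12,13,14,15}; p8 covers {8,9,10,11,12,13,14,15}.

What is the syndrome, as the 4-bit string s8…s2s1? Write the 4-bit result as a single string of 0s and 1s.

1010

s1 (pos 1,3,5,7,9,11,13,15): 0⊕0⊕1⊕1⊕1⊕1⊕0⊕0 = 0
s2 (pos 2,3,6,7,10,11,14,15): 1⊕0⊕1⊕1⊕0⊕1⊕1⊕0 = 1
s4 (pos 4,5,6,7,12,13,14,15): 1⊕1⊕1⊕1⊕1⊕0⊕1⊕0 = 0
s8 (pos 8,9,10,11,12,13,14,15): 1⊕1⊕0⊕1⊕1⊕0⊕1⊕0 = 1
Syndrome s8…s1 = 1010 → error at position 10.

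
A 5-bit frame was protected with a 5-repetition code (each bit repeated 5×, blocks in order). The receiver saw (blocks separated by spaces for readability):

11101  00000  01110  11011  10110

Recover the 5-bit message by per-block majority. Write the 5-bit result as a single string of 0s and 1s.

10111

Block 1 (11101): 4 ones → 1
Block 2 (00000): 0 ones → 0
Block 3 (01110): 3 ones → 1
Block 4 (11011): 4 ones → 1
Block 5 (10110): 3 ones → 1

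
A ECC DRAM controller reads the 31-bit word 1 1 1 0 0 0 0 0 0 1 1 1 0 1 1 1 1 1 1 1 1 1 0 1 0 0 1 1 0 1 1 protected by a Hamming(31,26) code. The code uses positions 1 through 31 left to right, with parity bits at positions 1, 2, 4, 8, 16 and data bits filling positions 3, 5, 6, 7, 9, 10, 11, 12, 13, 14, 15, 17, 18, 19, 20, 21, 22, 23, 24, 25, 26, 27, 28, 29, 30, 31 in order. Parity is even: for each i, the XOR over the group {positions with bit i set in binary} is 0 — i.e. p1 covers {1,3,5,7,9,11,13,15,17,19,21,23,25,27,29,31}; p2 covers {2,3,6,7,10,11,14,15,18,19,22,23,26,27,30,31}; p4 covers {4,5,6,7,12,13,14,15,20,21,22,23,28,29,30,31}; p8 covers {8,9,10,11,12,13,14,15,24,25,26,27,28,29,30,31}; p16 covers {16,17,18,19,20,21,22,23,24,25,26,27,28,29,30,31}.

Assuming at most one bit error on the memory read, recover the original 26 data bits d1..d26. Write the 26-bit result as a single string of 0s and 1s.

11000111011111111010011011

s1 (pos 1,3,5,7,9,11,13,15,17,19,21,23,25,27,29,31): 1⊕1⊕0⊕0⊕0⊕1⊕0⊕1⊕1⊕1⊕1⊕0⊕0⊕1⊕0⊕1 = 1
s2 (pos 2,3,6,7,10,11,14,15,18,19,22,23,26,27,30,31): 1⊕1⊕0⊕0⊕1⊕1⊕1⊕1⊕1⊕1⊕1⊕0⊕0⊕1⊕1⊕1 = 0
s4 (pos 4,5,6,7,12,13,14,15,20,21,22,23,28,29,30,31): 0⊕0⊕0⊕0⊕1⊕0⊕1⊕1⊕1⊕1⊕1⊕0⊕1⊕0⊕1⊕1 = 1
s8 (pos 8,9,10,11,12,13,14,15,24,25,26,27,28,29,30,31): 0⊕0⊕1⊕1⊕1⊕0⊕1⊕1⊕1⊕0⊕0⊕1⊕1⊕0⊕1⊕1 = 0
s16 (pos 16,17,18,19,20,21,22,23,24,25,26,27,28,29,30,31): 1⊕1⊕1⊕1⊕1⊕1⊕1⊕0⊕1⊕0⊕0⊕1⊕1⊕0⊕1⊕1 = 0
Syndrome s16…s1 = 00101 → error at position 5.
Flip position 5: 1110000001110111111111010011011 → 1110100001110111111111010011011
Read data bits from positions 3,5,6,7,9,10,11,12,13,14,15,17,18,19,20,21,22,23,24,25,26,27,28,29,30,31: 11000111011111111010011011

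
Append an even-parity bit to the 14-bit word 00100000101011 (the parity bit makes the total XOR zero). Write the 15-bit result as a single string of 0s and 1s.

001000001010111

XOR of the 14 data bits: 0⊕0⊕1⊕0⊕0⊕0⊕0⊕0⊕1⊕0⊕1⊕0⊕1⊕1 = 1
Parity bit = 1 (so all 15 bits XOR to 0).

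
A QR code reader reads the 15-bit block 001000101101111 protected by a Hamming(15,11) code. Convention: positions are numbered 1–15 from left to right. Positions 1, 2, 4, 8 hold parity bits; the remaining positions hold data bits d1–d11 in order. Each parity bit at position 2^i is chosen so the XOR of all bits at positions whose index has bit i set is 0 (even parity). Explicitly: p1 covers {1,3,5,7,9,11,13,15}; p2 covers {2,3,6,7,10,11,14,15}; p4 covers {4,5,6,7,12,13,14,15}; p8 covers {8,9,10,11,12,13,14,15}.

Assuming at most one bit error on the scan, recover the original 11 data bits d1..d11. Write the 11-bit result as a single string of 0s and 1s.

s1 (pos 1,3,5,7,9,11,13,15): 0⊕1⊕0⊕1⊕1⊕0⊕1⊕1 = 1
s2 (pos 2,3,6,7,10,11,14,15): 0⊕1⊕0⊕1⊕1⊕0⊕1⊕1 = 1
s4 (pos 4,5,6,7,12,13,14,15): 0⊕0⊕0⊕1⊕1⊕1⊕1⊕1 = 1
s8 (pos 8,9,10,11,12,13,14,15): 0⊕1⊕1⊕0⊕1⊕1⊕1⊕1 = 0
Syndrome s8…s1 = 0111 → error at position 7.
Flip position 7: 001000101101111 → 001000001101111
Read data bits from positions 3,5,6,7,9,10,11,12,13,14,15: 10001101111

10001101111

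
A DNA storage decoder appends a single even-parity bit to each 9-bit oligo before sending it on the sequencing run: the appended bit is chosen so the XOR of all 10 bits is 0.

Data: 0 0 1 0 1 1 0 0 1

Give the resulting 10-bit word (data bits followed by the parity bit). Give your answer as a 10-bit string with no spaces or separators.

XOR of the 9 data bits: 0⊕0⊕1⊕0⊕1⊕1⊕0⊕0⊕1 = 0
Parity bit = 0 (so all 10 bits XOR to 0).

0010110010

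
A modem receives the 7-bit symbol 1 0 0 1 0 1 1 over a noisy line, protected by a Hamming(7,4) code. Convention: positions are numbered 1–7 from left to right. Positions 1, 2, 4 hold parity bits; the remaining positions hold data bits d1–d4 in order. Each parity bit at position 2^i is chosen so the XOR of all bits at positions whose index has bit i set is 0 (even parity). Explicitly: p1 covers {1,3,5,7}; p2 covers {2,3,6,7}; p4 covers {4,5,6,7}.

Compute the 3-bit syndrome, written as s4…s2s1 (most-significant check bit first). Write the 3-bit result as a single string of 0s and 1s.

100

s1 (pos 1,3,5,7): 1⊕0⊕0⊕1 = 0
s2 (pos 2,3,6,7): 0⊕0⊕1⊕1 = 0
s4 (pos 4,5,6,7): 1⊕0⊕1⊕1 = 1
Syndrome s4…s1 = 100 → error at position 4.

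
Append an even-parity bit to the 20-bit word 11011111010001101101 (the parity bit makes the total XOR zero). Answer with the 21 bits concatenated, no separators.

110111110100011011011

XOR of the 20 data bits: 1⊕1⊕0⊕1⊕1⊕1⊕1⊕1⊕0⊕1⊕0⊕0⊕0⊕1⊕1⊕0⊕1⊕1⊕0⊕1 = 1
Parity bit = 1 (so all 21 bits XOR to 0).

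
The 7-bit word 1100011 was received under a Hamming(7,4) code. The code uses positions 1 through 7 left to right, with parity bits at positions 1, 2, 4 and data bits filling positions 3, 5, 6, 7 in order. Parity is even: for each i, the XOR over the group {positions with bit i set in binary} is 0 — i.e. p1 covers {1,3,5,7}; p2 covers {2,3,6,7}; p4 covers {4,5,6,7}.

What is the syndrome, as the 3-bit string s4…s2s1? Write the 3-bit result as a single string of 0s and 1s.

s1 (pos 1,3,5,7): 1⊕0⊕0⊕1 = 0
s2 (pos 2,3,6,7): 1⊕0⊕1⊕1 = 1
s4 (pos 4,5,6,7): 0⊕0⊕1⊕1 = 0
Syndrome s4…s1 = 010 → error at position 2.

010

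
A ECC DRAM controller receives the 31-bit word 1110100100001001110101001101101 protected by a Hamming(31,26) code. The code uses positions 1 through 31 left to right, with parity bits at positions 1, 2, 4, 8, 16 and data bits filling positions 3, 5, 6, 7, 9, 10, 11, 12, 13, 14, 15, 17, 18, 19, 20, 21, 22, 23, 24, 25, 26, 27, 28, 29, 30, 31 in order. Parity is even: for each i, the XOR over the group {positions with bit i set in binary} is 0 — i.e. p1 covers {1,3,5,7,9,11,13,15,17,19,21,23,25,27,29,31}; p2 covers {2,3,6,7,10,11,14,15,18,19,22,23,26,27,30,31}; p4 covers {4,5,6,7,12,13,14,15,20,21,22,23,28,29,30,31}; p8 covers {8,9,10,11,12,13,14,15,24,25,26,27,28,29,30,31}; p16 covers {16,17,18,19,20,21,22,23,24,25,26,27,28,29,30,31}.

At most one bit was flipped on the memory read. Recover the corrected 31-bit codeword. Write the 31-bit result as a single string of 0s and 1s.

s1 (pos 1,3,5,7,9,11,13,15,17,19,21,23,25,27,29,31): 1⊕1⊕1⊕0⊕0⊕0⊕1⊕0⊕1⊕0⊕0⊕0⊕1⊕0⊕1⊕1 = 0
s2 (pos 2,3,6,7,10,11,14,15,18,19,22,23,26,27,30,31): 1⊕1⊕0⊕0⊕0⊕0⊕0⊕0⊕1⊕0⊕1⊕0⊕1⊕0⊕0⊕1 = 0
s4 (pos 4,5,6,7,12,13,14,15,20,21,22,23,28,29,30,31): 0⊕1⊕0⊕0⊕0⊕1⊕0⊕0⊕1⊕0⊕1⊕0⊕1⊕1⊕0⊕1 = 1
s8 (pos 8,9,10,11,12,13,14,15,24,25,26,27,28,29,30,31): 1⊕0⊕0⊕0⊕0⊕1⊕0⊕0⊕0⊕1⊕1⊕0⊕1⊕1⊕0⊕1 = 1
s16 (pos 16,17,18,19,20,21,22,23,24,25,26,27,28,29,30,31): 1⊕1⊕1⊕0⊕1⊕0⊕1⊕0⊕0⊕1⊕1⊕0⊕1⊕1⊕0⊕1 = 0
Syndrome s16…s1 = 01100 → error at position 12.
Flip position 12: 1110100100001001110101001101101 → 1110100100011001110101001101101

1110100100011001110101001101101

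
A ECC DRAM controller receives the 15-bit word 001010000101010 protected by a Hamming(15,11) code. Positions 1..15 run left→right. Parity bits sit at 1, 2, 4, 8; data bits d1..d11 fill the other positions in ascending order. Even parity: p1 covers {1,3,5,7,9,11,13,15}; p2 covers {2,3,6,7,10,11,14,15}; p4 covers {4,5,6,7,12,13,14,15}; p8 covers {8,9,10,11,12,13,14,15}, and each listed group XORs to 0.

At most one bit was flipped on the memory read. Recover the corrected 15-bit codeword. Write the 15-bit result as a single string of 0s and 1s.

s1 (pos 1,3,5,7,9,11,13,15): 0⊕1⊕1⊕0⊕0⊕0⊕0⊕0 = 0
s2 (pos 2,3,6,7,10,11,14,15): 0⊕1⊕0⊕0⊕1⊕0⊕1⊕0 = 1
s4 (pos 4,5,6,7,12,13,14,15): 0⊕1⊕0⊕0⊕1⊕0⊕1⊕0 = 1
s8 (pos 8,9,10,11,12,13,14,15): 0⊕0⊕1⊕0⊕1⊕0⊕1⊕0 = 1
Syndrome s8…s1 = 1110 → error at position 14.
Flip position 14: 001010000101010 → 001010000101000

001010000101000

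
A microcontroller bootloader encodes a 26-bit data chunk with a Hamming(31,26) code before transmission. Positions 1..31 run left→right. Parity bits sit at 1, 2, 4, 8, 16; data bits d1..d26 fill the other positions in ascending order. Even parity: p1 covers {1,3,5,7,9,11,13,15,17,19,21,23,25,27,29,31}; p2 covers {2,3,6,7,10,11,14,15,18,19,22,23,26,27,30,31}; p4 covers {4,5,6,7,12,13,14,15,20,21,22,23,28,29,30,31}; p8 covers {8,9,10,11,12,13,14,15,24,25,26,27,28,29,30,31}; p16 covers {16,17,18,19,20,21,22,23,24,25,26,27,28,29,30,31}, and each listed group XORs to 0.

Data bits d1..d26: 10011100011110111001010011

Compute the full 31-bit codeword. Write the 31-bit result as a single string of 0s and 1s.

Place data at non-parity positions: p1 p2 1 p4 0 0 1 p8 1 1 0 0 0 1 1 p16 1 1 0 1 1 1 0 0 1 0 1 0 0 1 1
p1 (pos 1,3,5,7,9,11,13,15,17,19,21,23,25,27,29,31): XOR of data positions = 1⊕0⊕1⊕1⊕0⊕0⊕1⊕1⊕0⊕1⊕0⊕1⊕1⊕0⊕1 = 1
p2 (pos 2,3,6,7,10,11,14,15,18,19,22,23,26,27,30,31): XOR of data positions = 1⊕0⊕1⊕1⊕0⊕1⊕1⊕1⊕0⊕1⊕0⊕0⊕1⊕1⊕1 = 0
p4 (pos 4,5,6,7,12,13,14,15,20,21,22,23,28,29,30,31): XOR of data positions = 0⊕0⊕1⊕0⊕0⊕1⊕1⊕1⊕1⊕1⊕0⊕0⊕0⊕1⊕1 = 0
p8 (pos 8,9,10,11,12,13,14,15,24,25,26,27,28,29,30,31): XOR of data positions = 1⊕1⊕0⊕0⊕0⊕1⊕1⊕0⊕1⊕0⊕1⊕0⊕0⊕1⊕1 = 0
p16 (pos 16,17,18,19,20,21,22,23,24,25,26,27,28,29,30,31): XOR of data positions = 1⊕1⊕0⊕1⊕1⊕1⊕0⊕0⊕1⊕0⊕1⊕0⊕0⊕1⊕1 = 1
Codeword: 1010001011000111110111001010011

1010001011000111110111001010011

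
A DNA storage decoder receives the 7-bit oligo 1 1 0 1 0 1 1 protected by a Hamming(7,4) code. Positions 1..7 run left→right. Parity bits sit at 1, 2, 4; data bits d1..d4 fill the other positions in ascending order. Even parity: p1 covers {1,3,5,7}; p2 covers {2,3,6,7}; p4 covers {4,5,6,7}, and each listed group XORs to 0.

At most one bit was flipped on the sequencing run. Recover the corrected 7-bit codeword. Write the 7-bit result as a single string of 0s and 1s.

1101001

s1 (pos 1,3,5,7): 1⊕0⊕0⊕1 = 0
s2 (pos 2,3,6,7): 1⊕0⊕1⊕1 = 1
s4 (pos 4,5,6,7): 1⊕0⊕1⊕1 = 1
Syndrome s4…s1 = 110 → error at position 6.
Flip position 6: 1101011 → 1101001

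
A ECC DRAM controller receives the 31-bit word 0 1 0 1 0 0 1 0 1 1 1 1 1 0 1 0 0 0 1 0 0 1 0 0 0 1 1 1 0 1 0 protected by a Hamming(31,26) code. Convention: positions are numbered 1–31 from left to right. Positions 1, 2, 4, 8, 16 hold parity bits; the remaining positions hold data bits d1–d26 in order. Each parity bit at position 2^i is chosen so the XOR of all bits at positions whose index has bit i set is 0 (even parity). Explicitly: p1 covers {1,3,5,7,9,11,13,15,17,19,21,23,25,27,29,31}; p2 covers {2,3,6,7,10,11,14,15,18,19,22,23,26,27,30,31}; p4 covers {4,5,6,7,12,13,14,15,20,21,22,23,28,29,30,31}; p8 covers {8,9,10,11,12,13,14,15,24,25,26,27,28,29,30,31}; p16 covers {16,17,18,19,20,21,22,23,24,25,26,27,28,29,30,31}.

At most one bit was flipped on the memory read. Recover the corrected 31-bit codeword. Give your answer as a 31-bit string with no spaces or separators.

1101001011111010001001000111010

s1 (pos 1,3,5,7,9,11,13,15,17,19,21,23,25,27,29,31): 0⊕0⊕0⊕1⊕1⊕1⊕1⊕1⊕0⊕1⊕0⊕0⊕0⊕1⊕0⊕0 = 1
s2 (pos 2,3,6,7,10,11,14,15,18,19,22,23,26,27,30,31): 1⊕0⊕0⊕1⊕1⊕1⊕0⊕1⊕0⊕1⊕1⊕0⊕1⊕1⊕1⊕0 = 0
s4 (pos 4,5,6,7,12,13,14,15,20,21,22,23,28,29,30,31): 1⊕0⊕0⊕1⊕1⊕1⊕0⊕1⊕0⊕0⊕1⊕0⊕1⊕0⊕1⊕0 = 0
s8 (pos 8,9,10,11,12,13,14,15,24,25,26,27,28,29,30,31): 0⊕1⊕1⊕1⊕1⊕1⊕0⊕1⊕0⊕0⊕1⊕1⊕1⊕0⊕1⊕0 = 0
s16 (pos 16,17,18,19,20,21,22,23,24,25,26,27,28,29,30,31): 0⊕0⊕0⊕1⊕0⊕0⊕1⊕0⊕0⊕0⊕1⊕1⊕1⊕0⊕1⊕0 = 0
Syndrome s16…s1 = 00001 → error at position 1.
Flip position 1: 0101001011111010001001000111010 → 1101001011111010001001000111010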